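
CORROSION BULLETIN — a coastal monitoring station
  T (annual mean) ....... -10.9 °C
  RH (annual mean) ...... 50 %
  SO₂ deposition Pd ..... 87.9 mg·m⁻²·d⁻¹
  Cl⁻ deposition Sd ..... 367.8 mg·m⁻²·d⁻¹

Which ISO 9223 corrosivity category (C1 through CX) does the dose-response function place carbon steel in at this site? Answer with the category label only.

carbon steel: temperature factor f = +0.150·(-20.9) = -3.1350
  sulphur-dioxide contribution → 2.146 μm/a
  chloride contribution → 13.38 μm/a
  total first-year rate 15.53 μm/a
15.5 μm/a falls in (1.3, 25] for carbon steel → category C2

C2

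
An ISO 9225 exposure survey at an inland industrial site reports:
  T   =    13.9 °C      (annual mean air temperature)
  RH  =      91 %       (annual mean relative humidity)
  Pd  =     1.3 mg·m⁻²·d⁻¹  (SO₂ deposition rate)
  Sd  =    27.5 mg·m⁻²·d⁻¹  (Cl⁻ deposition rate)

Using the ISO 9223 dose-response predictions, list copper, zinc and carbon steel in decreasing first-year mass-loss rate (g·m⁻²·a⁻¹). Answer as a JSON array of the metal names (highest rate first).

copper: T>10 °C ⇒ hinge -0.080·(13.9−10) = -0.3120
  sulphur-dioxide contribution → 0.8915 μm/a
  chloride contribution → 1.312 μm/a
  total first-year rate 2.203 μm/a
  mass loss = 2.203 μm/a × 8.96 g/cm³ = 19.74 g·m⁻²·a⁻¹
zinc: T>10 °C ⇒ hinge -0.071·(13.9−10) = -0.2769
  sulphur-dioxide contribution → 0.7218 μm/a
  chloride contribution → 0.7812 μm/a
  total first-year rate 1.503 μm/a
  mass loss = 1.503 μm/a × 7.14 g/cm³ = 10.73 g·m⁻²·a⁻¹
carbon steel: temperature factor f = -0.054·(3.9) = -0.2106
  sulphur-dioxide contribution → 10.14 μm/a
  chloride contribution → 27.97 μm/a
  total first-year rate 38.11 μm/a
  mass loss = 38.11 μm/a × 7.85 g/cm³ = 299.2 g·m⁻²·a⁻¹
Ordering by g·m⁻²·a⁻¹: carbon steel (299) > copper (19.7) > zinc (10.7)

["carbon steel", "copper", "zinc"]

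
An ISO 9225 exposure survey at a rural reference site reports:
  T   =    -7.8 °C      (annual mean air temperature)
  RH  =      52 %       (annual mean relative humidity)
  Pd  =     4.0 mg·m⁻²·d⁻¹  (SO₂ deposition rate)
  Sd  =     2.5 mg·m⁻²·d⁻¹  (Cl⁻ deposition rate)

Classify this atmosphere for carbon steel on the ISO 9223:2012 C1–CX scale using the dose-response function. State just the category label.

C2

carbon steel: f(T) = +0.150·(T−10) [T≤10 °C] = -2.6700
  Pd branch = 1.77·Pd^0.52·e^(0.02·RH+f) = 0.7131 μm/a
  Sd branch = 0.102·Sd^0.62·e^(0.033·RH+0.04·T) = 0.7329 μm/a
  r_corr = 0.7131 + 0.7329 = 1.446 μm/a
Category bounds: 1.3…25 μm/a bracket r_corr ⇒ C2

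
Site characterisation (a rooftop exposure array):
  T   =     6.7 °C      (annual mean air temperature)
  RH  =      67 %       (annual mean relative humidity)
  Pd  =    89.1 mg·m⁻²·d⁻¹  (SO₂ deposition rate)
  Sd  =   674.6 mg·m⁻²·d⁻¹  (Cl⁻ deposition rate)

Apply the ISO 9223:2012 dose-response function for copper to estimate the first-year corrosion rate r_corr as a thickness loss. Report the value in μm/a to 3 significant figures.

r_corr = 1.51 μm/a

copper: f(T) = +0.126·(T−10) [T≤10 °C] = -0.4158
  Pd branch = 0.0053·Pd^0.26·e^(0.059·RH+f) = 0.5854 μm/a
  Sd branch = 0.01025·Sd^0.27·e^(0.036·RH+0.049·T) = 0.9219 μm/a
  sum: 0.5854 + 0.9219 → r_corr = 1.507 μm/a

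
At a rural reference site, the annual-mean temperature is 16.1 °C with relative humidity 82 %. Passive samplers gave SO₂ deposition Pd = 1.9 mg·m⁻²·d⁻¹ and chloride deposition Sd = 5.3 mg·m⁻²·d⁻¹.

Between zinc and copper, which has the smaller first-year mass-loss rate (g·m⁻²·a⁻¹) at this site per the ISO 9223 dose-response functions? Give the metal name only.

zinc

zinc: T>10 °C ⇒ hinge -0.071·(16.1−10) = -0.4331
  Pd branch = 0.0129·Pd^0.44·e^(0.046·RH+f) = 0.4823 μm/a
  Cl⁻ term: 0.0175·5.3^0.57·exp(0.008·82+0.085·16.1) = 0.3429
  r_corr = 0.4823 + 0.3429 = 0.8251 μm/a
  mass loss = 0.8251 μm/a × 7.14 g/cm³ = 5.891 g·m⁻²·a⁻¹
copper: temperature factor f = -0.080·(6.1) = -0.4880
  SO₂ term: 0.0053·1.9^0.26·exp(0.059·82-0.4880) = 0.4852
  Cl⁻ term: 0.01025·5.3^0.27·exp(0.036·82+0.049·16.1) = 0.6775
  r_corr = 0.4852 + 0.6775 = 1.163 μm/a
  mass loss = 1.163 μm/a × 8.96 g/cm³ = 10.42 g·m⁻²·a⁻¹
Ordering by g·m⁻²·a⁻¹: copper (10.4) > zinc (5.89)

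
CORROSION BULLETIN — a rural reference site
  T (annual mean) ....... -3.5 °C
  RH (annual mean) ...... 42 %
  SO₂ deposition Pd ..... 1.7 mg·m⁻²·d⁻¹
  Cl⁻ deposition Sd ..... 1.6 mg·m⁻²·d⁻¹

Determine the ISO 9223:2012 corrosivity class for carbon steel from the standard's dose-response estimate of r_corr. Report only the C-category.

C1

carbon steel: temperature factor f = +0.150·(-13.5) = -2.0250
  Pd branch = 1.77·Pd^0.52·e^(0.02·RH+f) = 0.7131 μm/a
  Cl⁻ term: 0.102·1.6^0.62·exp(0.033·42+0.04·-3.5) = 0.4746
  r_corr = 0.7131 + 0.4746 = 1.188 μm/a
1.19 μm/a falls in (0, 1.3] for carbon steel → category C1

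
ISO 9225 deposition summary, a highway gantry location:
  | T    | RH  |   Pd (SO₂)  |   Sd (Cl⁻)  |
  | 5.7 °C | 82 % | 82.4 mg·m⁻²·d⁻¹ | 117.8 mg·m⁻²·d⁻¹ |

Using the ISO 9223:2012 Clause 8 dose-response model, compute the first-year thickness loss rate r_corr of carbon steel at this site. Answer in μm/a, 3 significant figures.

r_corr = 84.4 μm/a

carbon steel: temperature factor f = +0.150·(-4.3) = -0.6450
  Pd branch = 1.77·Pd^0.52·e^(0.02·RH+f) = 47.47 μm/a
  Cl⁻ term: 0.102·117.8^0.62·exp(0.033·82+0.04·5.7) = 36.89
  sum: 47.47 + 36.89 → r_corr = 84.36 μm/a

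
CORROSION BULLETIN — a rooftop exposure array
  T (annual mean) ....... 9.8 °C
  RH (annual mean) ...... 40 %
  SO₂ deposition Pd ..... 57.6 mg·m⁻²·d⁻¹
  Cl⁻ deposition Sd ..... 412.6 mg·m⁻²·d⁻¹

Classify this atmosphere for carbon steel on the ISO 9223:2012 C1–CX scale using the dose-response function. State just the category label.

carbon steel: temperature factor f = +0.150·(-0.2) = -0.0300
  Pd branch = 1.77·Pd^0.52·e^(0.02·RH+f) = 31.46 μm/a
  Cl⁻ term: 0.102·412.6^0.62·exp(0.033·40+0.04·9.8) = 23.65
  r_corr = 31.46 + 23.65 = 55.11 μm/a
ISO 9223 Table 2 (carbon steel): 50 < 55.1 ≤ 80 μm/a ⇒ C4

C4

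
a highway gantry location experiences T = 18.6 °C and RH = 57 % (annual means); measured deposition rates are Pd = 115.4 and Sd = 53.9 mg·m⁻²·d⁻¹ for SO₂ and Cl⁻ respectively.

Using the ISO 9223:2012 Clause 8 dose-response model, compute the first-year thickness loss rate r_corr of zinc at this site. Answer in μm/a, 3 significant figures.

r_corr = 2.08 μm/a

zinc: T>10 °C ⇒ hinge -0.071·(18.6−10) = -0.6106
  Pd branch = 0.0129·Pd^0.44·e^(0.046·RH+f) = 0.7789 μm/a
  Cl⁻ term: 0.0175·53.9^0.57·exp(0.008·57+0.085·18.6) = 1.302
  sum: 0.7789 + 1.302 → r_corr = 2.081 μm/a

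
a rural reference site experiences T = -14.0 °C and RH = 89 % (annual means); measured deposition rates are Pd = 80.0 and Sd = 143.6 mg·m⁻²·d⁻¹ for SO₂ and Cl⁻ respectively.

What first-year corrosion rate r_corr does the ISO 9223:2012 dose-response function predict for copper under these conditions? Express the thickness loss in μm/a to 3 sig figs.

copper: temperature factor f = +0.126·(-24.0) = -3.0240
  SO₂ term: 0.0053·80.0^0.26·exp(0.059·89-3.0240) = 0.1536
  Sd branch = 0.01025·Sd^0.27·e^(0.036·RH+0.049·T) = 0.4861 μm/a
  r_corr = 0.1536 + 0.4861 = 0.6396 μm/a

r_corr = 0.640 μm/a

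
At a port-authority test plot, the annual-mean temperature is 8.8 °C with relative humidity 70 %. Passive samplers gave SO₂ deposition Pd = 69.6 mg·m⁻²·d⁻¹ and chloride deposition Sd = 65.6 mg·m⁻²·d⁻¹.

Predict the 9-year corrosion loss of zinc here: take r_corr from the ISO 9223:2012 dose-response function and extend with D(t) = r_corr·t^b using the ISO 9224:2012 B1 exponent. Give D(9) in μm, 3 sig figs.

zinc: T≤10 °C ⇒ hinge +0.038·(8.8−10) = -0.0456
  Pd branch = 0.0129·Pd^0.44·e^(0.046·RH+f) = 1.995 μm/a
  Sd branch = 0.0175·Sd^0.57·e^(0.008·RH+0.085·T) = 0.7026 μm/a
  r_corr = 1.995 + 0.7026 = 2.698 μm/a
ISO 9224: D(t) = r_corr · t^b with b = 0.813 (zinc, B1)
  D(9) = 2.698 × 9^0.813 = 2.698 × 5.968 = 16.1 μm

D(9) = 16.1 μm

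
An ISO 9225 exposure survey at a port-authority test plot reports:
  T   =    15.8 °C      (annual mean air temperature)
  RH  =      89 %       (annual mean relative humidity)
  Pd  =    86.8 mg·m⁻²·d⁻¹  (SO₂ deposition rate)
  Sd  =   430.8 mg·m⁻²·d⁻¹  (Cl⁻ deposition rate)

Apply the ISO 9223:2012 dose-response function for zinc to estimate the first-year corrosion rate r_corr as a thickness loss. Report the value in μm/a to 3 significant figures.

r_corr = 7.99 μm/a

zinc: f(T) = -0.071·(T−10) [T>10 °C] = -0.4118
  SO₂ term: 0.0129·86.8^0.44·exp(0.046·89-0.4118) = 3.653
  Sd branch = 0.0175·Sd^0.57·e^(0.008·RH+0.085·T) = 4.336 μm/a
  sum: 3.653 + 4.336 → r_corr = 7.989 μm/a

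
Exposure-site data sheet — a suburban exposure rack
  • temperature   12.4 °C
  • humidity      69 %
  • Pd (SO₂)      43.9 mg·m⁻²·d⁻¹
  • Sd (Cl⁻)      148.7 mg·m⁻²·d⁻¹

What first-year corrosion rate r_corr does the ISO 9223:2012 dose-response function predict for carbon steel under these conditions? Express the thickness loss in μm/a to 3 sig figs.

carbon steel: T>10 °C ⇒ hinge -0.054·(12.4−10) = -0.1296
  sulphur-dioxide contribution → 44.17 μm/a
  chloride contribution → 36.29 μm/a
  ⇒ r_corr(carbon steel) = 80.45 μm/a

r_corr = 80.5 μm/a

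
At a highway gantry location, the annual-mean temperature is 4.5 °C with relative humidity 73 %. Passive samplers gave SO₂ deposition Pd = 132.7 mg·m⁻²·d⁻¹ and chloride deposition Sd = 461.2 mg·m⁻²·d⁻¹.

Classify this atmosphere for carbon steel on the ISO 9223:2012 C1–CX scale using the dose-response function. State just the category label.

C5

carbon steel: temperature factor f = +0.150·(-5.5) = -0.8250
  SO₂ term: 1.77·132.7^0.52·exp(0.02·73-0.8250) = 42.43
  Sd branch = 0.102·Sd^0.62·e^(0.033·RH+0.04·T) = 60.9 μm/a
  r_corr = 42.43 + 60.9 = 103.3 μm/a
ISO 9223 Table 2 (carbon steel): 80 < 103 ≤ 200 μm/a ⇒ C5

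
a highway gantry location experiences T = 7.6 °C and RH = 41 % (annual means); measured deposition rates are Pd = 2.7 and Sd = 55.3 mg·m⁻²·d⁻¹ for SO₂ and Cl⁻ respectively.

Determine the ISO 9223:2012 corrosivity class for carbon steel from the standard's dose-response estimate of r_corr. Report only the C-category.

carbon steel: T≤10 °C ⇒ hinge +0.150·(7.6−10) = -0.3600
  SO₂ term: 1.77·2.7^0.52·exp(0.02·41-0.3600) = 4.7
  Sd branch = 0.102·Sd^0.62·e^(0.033·RH+0.04·T) = 6.437 μm/a
  sum: 4.7 + 6.437 → r_corr = 11.14 μm/a
Category bounds: 1.3…25 μm/a bracket r_corr ⇒ C2

C2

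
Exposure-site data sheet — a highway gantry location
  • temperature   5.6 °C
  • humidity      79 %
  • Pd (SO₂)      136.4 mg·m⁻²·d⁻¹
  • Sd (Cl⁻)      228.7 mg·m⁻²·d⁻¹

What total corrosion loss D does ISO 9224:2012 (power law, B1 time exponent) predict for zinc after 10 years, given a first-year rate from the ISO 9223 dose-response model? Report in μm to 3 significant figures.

D(10) = 31.0 μm

zinc: temperature factor f = +0.038·(-4.4) = -0.1672
  SO₂ term: 0.0129·136.4^0.44·exp(0.046·79-0.1672) = 3.594
  Cl⁻ term: 0.0175·228.7^0.57·exp(0.008·79+0.085·5.6) = 1.172
  r_corr = 3.594 + 1.172 = 4.766 μm/a
ISO 9224: D(t) = r_corr · t^b with b = 0.813 (zinc, B1)
  D(10) = 4.766 × 10^0.813 = 4.766 × 6.501 = 30.98 μm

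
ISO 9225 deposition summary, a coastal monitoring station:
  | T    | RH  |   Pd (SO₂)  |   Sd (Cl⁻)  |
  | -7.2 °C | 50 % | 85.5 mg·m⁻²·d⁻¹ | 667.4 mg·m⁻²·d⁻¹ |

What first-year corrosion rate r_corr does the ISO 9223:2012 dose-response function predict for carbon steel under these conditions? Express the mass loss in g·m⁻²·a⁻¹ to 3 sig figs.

carbon steel: f(T) = +0.150·(T−10) [T≤10 °C] = -2.5800
  Pd branch = 1.77·Pd^0.52·e^(0.02·RH+f) = 3.685 μm/a
  Sd branch = 0.102·Sd^0.62·e^(0.033·RH+0.04·T) = 22.45 μm/a
  sum: 3.685 + 22.45 → r_corr = 26.14 μm/a
Convert to mass loss: 26.14 μm/a × 7.85 g/cm³ = 205.2 g·m⁻²·a⁻¹

r_corr = 205 g·m⁻²·a⁻¹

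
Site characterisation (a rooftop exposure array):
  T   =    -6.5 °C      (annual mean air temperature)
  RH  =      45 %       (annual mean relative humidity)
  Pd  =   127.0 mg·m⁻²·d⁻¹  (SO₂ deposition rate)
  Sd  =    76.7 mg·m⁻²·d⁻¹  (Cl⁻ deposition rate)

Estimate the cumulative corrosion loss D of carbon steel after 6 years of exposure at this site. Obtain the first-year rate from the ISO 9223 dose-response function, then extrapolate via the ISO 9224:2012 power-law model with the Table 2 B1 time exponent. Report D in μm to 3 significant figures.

carbon steel: T≤10 °C ⇒ hinge +0.150·(-6.5−10) = -2.4750
  sulphur-dioxide contribution → 4.549 μm/a
  chloride contribution → 5.119 μm/a
  ⇒ r_corr(carbon steel) = 9.668 μm/a
Long-term exponent b (ISO 9224 Table 2, B1) = 0.523
  D(6) = 9.668 × 6^0.523 = 9.668 × 2.553 = 24.68 μm

D(6) = 24.7 μm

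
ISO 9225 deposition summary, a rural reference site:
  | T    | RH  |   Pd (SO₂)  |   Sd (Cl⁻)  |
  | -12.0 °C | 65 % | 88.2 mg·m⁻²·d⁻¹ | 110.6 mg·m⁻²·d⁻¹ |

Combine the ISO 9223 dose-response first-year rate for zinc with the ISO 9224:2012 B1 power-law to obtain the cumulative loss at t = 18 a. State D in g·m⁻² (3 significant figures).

D(18) = 71.4 g·m⁻²

zinc: temperature factor f = +0.038·(-22.0) = -0.8360
  Pd branch = 0.0129·Pd^0.44·e^(0.046·RH+f) = 0.7981 μm/a
  Sd branch = 0.0175·Sd^0.57·e^(0.008·RH+0.085·T) = 0.1552 μm/a
  sum: 0.7981 + 0.1552 → r_corr = 0.9533 μm/a
ISO 9224: D(t) = r_corr · t^b with b = 0.813 (zinc, B1)
  D(18) = 0.9533 × 18^0.813 = 0.9533 × 10.48 = 9.995 μm
  Mass loss = 9.995 μm × 7.14 g/cm³ = 71.36 g·m⁻²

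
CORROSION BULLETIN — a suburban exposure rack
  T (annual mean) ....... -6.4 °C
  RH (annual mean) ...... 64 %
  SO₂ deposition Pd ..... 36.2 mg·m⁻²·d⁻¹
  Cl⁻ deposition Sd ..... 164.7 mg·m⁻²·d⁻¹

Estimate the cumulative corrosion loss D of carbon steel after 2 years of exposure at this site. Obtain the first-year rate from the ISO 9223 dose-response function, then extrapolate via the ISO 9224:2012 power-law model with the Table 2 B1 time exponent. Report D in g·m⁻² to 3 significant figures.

D(2) = 214 g·m⁻²

carbon steel: T≤10 °C ⇒ hinge +0.150·(-6.4−10) = -2.4600
  Pd branch = 1.77·Pd^0.52·e^(0.02·RH+f) = 3.516 μm/a
  Cl⁻ term: 0.102·164.7^0.62·exp(0.033·64+0.04·-6.4) = 15.45
  sum: 3.516 + 15.45 → r_corr = 18.97 μm/a
Power-law: D(2) = r_corr · 2^0.523
  D(2) = 18.97 × 2^0.523 = 18.97 × 1.437 = 27.26 μm
  Mass loss = 27.26 μm × 7.85 g/cm³ = 214 g·m⁻²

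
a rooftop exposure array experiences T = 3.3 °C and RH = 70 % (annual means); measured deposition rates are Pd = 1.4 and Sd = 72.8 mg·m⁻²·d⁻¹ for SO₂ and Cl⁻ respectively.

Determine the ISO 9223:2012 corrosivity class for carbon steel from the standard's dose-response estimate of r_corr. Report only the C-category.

C2

carbon steel: f(T) = +0.150·(T−10) [T≤10 °C] = -1.0050
  SO₂ term: 1.77·1.4^0.52·exp(0.02·70-1.0050) = 3.13
  Sd branch = 0.102·Sd^0.62·e^(0.033·RH+0.04·T) = 16.74 μm/a
  r_corr = 3.13 + 16.74 = 19.87 μm/a
ISO 9223 Table 2 (carbon steel): 1.3 < 19.9 ≤ 25 μm/a ⇒ C2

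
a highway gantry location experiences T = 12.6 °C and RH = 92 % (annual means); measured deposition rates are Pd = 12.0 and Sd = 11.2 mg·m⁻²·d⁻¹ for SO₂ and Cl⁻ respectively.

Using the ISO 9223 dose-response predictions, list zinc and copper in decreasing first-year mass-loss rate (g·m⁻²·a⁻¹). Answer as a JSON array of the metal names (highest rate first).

["copper", "zinc"]

zinc: temperature factor f = -0.071·(2.6) = -0.1846
  sulphur-dioxide contribution → 2.204 μm/a
  chloride contribution → 0.4225 μm/a
  total first-year rate 2.626 μm/a
  mass loss = 2.626 μm/a × 7.14 g/cm³ = 18.75 g·m⁻²·a⁻¹
copper: temperature factor f = -0.080·(2.6) = -0.2080
  sulphur-dioxide contribution → 1.87 μm/a
  chloride contribution → 1.001 μm/a
  ⇒ r_corr(copper) = 2.871 μm/a
  mass loss = 2.871 μm/a × 8.96 g/cm³ = 25.73 g·m⁻²·a⁻¹
Ordering by g·m⁻²·a⁻¹: copper (25.7) > zinc (18.8)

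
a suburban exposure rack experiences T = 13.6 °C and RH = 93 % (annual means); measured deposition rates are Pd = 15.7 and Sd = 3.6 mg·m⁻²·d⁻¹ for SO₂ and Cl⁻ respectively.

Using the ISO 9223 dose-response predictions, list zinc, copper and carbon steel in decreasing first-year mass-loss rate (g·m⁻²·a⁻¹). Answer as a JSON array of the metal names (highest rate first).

zinc: f(T) = -0.071·(T−10) [T>10 °C] = -0.2556
  Pd branch = 0.0129·Pd^0.44·e^(0.046·RH+f) = 2.419 μm/a
  Cl⁻ term: 0.0175·3.6^0.57·exp(0.008·93+0.085·13.6) = 0.2428
  r_corr = 2.419 + 0.2428 = 2.662 μm/a
  mass loss = 2.662 μm/a × 7.14 g/cm³ = 19.01 g·m⁻²·a⁻¹
copper: T>10 °C ⇒ hinge -0.080·(13.6−10) = -0.2880
  Pd branch = 0.0053·Pd^0.26·e^(0.059·RH+f) = 1.964 μm/a
  Cl⁻ term: 0.01025·3.6^0.27·exp(0.036·93+0.049·13.6) = 0.8023
  r_corr = 1.964 + 0.8023 = 2.766 μm/a
  mass loss = 2.766 μm/a × 8.96 g/cm³ = 24.78 g·m⁻²·a⁻¹
carbon steel: f(T) = -0.054·(T−10) [T>10 °C] = -0.1944
  SO₂ term: 1.77·15.7^0.52·exp(0.02·93-0.1944) = 39.19
  Sd branch = 0.102·Sd^0.62·e^(0.033·RH+0.04·T) = 8.368 μm/a
  sum: 39.19 + 8.368 → r_corr = 47.56 μm/a
  mass loss = 47.56 μm/a × 7.85 g/cm³ = 373.3 g·m⁻²·a⁻¹
Ordering by g·m⁻²·a⁻¹: carbon steel (373) > copper (24.8) > zinc (19)

["carbon steel", "copper", "zinc"]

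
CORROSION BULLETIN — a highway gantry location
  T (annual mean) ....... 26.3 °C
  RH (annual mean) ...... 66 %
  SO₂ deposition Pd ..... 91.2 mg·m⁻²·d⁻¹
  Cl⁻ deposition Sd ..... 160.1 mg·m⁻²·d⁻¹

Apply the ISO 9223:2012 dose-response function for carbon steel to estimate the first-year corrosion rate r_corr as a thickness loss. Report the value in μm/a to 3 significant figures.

carbon steel: T>10 °C ⇒ hinge -0.054·(26.3−10) = -0.8802
  SO₂ term: 1.77·91.2^0.52·exp(0.02·66-0.8802) = 28.72
  Sd branch = 0.102·Sd^0.62·e^(0.033·RH+0.04·T) = 59.99 μm/a
  r_corr = 28.72 + 59.99 = 88.71 μm/a

r_corr = 88.7 μm/a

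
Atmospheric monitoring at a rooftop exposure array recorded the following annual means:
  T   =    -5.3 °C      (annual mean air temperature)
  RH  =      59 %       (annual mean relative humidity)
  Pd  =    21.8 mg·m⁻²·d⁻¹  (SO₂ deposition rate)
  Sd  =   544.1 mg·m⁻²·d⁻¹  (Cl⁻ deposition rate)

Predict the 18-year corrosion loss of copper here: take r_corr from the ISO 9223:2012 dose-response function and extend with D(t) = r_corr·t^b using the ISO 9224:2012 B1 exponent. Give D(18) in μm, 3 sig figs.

copper: T≤10 °C ⇒ hinge +0.126·(-5.3−10) = -1.9278
  SO₂ term: 0.0053·21.8^0.26·exp(0.059·59-1.9278) = 0.05582
  Cl⁻ term: 0.01025·544.1^0.27·exp(0.036·59+0.049·-5.3) = 0.3623
  r_corr = 0.05582 + 0.3623 = 0.4181 μm/a
Long-term exponent b (ISO 9224 Table 2, B1) = 0.667
  D(18) = 0.4181 × 18^0.667 = 0.4181 × 6.875 = 2.874 μm

D(18) = 2.87 μm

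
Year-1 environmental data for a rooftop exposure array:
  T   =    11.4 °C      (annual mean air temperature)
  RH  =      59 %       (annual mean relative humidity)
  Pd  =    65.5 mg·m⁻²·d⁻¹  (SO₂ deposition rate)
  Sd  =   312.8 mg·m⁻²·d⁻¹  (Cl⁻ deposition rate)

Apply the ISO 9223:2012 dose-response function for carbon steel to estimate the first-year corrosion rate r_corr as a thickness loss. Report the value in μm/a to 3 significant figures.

carbon steel: T>10 °C ⇒ hinge -0.054·(11.4−10) = -0.0756
  Pd branch = 1.77·Pd^0.52·e^(0.02·RH+f) = 47 μm/a
  Cl⁻ term: 0.102·312.8^0.62·exp(0.033·59+0.04·11.4) = 39.74
  r_corr = 47 + 39.74 = 86.74 μm/a

r_corr = 86.7 μm/a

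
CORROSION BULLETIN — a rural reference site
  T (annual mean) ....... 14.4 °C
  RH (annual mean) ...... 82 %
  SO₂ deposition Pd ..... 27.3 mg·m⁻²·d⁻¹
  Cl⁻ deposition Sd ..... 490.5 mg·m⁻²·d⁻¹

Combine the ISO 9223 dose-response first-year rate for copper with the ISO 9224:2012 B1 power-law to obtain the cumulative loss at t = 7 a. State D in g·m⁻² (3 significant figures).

copper: T>10 °C ⇒ hinge -0.080·(14.4−10) = -0.3520
  sulphur-dioxide contribution → 1.112 μm/a
  chloride contribution → 2.117 μm/a
  ⇒ r_corr(copper) = 3.228 μm/a
Power-law: D(7) = r_corr · 7^0.667
  D(7) = 3.228 × 7^0.667 = 3.228 × 3.662 = 11.82 μm
  Mass loss = 11.82 μm × 8.96 g/cm³ = 105.9 g·m⁻²

D(7) = 106 g·m⁻²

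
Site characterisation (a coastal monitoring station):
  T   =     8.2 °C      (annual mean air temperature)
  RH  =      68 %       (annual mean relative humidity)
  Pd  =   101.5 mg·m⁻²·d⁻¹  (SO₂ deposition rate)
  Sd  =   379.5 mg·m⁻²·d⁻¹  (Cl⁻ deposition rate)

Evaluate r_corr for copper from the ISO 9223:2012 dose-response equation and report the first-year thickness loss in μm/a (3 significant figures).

copper: T≤10 °C ⇒ hinge +0.126·(8.2−10) = -0.2268
  sulphur-dioxide contribution → 0.776 μm/a
  chloride contribution → 0.8806 μm/a
  total first-year rate 1.657 μm/a

r_corr = 1.66 μm/a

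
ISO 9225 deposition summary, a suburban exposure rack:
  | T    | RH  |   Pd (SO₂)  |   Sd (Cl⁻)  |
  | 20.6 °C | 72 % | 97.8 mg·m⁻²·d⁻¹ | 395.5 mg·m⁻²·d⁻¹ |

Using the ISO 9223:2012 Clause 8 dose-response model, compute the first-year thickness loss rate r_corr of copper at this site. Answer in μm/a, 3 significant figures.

copper: f(T) = -0.080·(T−10) [T>10 °C] = -0.8480
  SO₂ term: 0.0053·97.8^0.26·exp(0.059·72-0.8480) = 0.5228
  Cl⁻ term: 0.01025·395.5^0.27·exp(0.036·72+0.049·20.6) = 1.888
  sum: 0.5228 + 1.888 → r_corr = 2.411 μm/a

r_corr = 2.41 μm/a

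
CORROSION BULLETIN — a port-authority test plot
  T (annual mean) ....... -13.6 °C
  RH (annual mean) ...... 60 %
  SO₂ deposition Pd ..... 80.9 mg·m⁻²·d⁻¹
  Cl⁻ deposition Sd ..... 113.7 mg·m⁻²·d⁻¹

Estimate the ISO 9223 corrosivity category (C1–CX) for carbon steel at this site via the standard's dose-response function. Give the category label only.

carbon steel: temperature factor f = +0.150·(-23.6) = -3.5400
  SO₂ term: 1.77·80.9^0.52·exp(0.02·60-3.5400) = 1.674
  Sd branch = 0.102·Sd^0.62·e^(0.033·RH+0.04·T) = 8.069 μm/a
  sum: 1.674 + 8.069 → r_corr = 9.743 μm/a
9.74 μm/a falls in (1.3, 25] for carbon steel → category C2

C2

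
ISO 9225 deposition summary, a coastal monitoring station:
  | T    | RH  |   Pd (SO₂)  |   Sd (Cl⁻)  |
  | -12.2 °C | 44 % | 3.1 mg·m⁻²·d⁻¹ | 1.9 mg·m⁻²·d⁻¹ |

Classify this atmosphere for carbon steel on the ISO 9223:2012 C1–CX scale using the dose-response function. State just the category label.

C1

carbon steel: f(T) = +0.150·(T−10) [T≤10 °C] = -3.3300
  SO₂ term: 1.77·3.1^0.52·exp(0.02·44-3.3300) = 0.2751
  Cl⁻ term: 0.102·1.9^0.62·exp(0.033·44+0.04·-12.2) = 0.3982
  r_corr = 0.2751 + 0.3982 = 0.6733 μm/a
Category bounds: 0…1.3 μm/a bracket r_corr ⇒ C1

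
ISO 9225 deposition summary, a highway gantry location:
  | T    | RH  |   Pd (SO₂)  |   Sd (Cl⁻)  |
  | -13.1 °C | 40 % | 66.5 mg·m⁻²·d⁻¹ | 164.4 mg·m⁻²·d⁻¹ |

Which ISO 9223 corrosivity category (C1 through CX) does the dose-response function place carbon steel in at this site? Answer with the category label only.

C2

carbon steel: f(T) = +0.150·(T−10) [T≤10 °C] = -3.4650
  sulphur-dioxide contribution → 1.093 μm/a
  chloride contribution → 5.348 μm/a
  total first-year rate 6.44 μm/a
ISO 9223 Table 2 (carbon steel): 1.3 < 6.44 ≤ 25 μm/a ⇒ C2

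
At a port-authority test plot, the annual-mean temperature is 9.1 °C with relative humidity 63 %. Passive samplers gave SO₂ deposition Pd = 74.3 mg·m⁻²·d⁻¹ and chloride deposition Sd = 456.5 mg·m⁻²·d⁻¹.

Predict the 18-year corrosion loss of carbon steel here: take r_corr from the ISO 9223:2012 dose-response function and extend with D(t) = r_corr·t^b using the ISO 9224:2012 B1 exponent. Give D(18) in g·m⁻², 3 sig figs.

D(18) = 3.68e+03 g·m⁻²

carbon steel: temperature factor f = +0.150·(-0.9) = -0.1350
  SO₂ term: 1.77·74.3^0.52·exp(0.02·63-0.1350) = 51.22
  Sd branch = 0.102·Sd^0.62·e^(0.033·RH+0.04·T) = 52.29 μm/a
  r_corr = 51.22 + 52.29 = 103.5 μm/a
Long-term exponent b (ISO 9224 Table 2, B1) = 0.523
  D(18) = 103.5 × 18^0.523 = 103.5 × 4.534 = 469.4 μm
  Mass loss = 469.4 μm × 7.85 g/cm³ = 3685 g·m⁻²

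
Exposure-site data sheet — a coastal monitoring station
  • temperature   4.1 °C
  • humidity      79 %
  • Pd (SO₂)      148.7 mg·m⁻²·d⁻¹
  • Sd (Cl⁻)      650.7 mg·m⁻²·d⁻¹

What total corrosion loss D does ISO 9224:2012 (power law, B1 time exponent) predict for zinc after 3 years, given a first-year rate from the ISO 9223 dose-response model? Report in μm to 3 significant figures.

zinc: f(T) = +0.038·(T−10) [T≤10 °C] = -0.2242
  sulphur-dioxide contribution → 3.526 μm/a
  chloride contribution → 1.873 μm/a
  total first-year rate 5.399 μm/a
Long-term exponent b (ISO 9224 Table 2, B1) = 0.813
  D(3) = 5.399 × 3^0.813 = 5.399 × 2.443 = 13.19 μm

D(3) = 13.2 μm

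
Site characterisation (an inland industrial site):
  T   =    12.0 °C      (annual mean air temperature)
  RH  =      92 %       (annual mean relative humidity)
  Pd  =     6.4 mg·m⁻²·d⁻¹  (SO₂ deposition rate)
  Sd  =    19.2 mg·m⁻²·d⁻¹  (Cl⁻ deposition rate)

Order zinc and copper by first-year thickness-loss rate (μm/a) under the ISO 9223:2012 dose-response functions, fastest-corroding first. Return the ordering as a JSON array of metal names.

["copper", "zinc"]

zinc: T>10 °C ⇒ hinge -0.071·(12.0−10) = -0.1420
  sulphur-dioxide contribution → 1.744 μm/a
  chloride contribution → 0.5459 μm/a
  total first-year rate 2.29 μm/a
copper: f(T) = -0.080·(T−10) [T>10 °C] = -0.1600
  sulphur-dioxide contribution → 1.666 μm/a
  chloride contribution → 1.125 μm/a
  ⇒ r_corr(copper) = 2.791 μm/a
Ordering by μm/a: copper (2.79) > zinc (2.29)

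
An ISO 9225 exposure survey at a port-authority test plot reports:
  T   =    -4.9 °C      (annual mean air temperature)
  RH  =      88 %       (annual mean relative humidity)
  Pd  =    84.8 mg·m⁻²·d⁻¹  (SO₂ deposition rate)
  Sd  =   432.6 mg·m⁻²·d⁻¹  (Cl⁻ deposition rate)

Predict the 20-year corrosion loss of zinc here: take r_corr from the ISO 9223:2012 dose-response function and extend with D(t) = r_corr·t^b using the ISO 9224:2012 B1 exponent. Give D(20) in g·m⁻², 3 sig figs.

zinc: f(T) = +0.038·(T−10) [T≤10 °C] = -0.5662
  sulphur-dioxide contribution → 2.959 μm/a
  chloride contribution → 0.7421 μm/a
  total first-year rate 3.702 μm/a
Long-term exponent b (ISO 9224 Table 2, B1) = 0.813
  D(20) = 3.702 × 20^0.813 = 3.702 × 11.42 = 42.28 μm
  Mass loss = 42.28 μm × 7.14 g/cm³ = 301.9 g·m⁻²

D(20) = 302 g·m⁻²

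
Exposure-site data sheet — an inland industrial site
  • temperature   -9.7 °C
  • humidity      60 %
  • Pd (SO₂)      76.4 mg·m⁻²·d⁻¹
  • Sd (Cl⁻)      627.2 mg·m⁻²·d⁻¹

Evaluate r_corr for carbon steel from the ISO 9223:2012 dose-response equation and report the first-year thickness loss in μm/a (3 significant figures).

carbon steel: f(T) = +0.150·(T−10) [T≤10 °C] = -2.9550
  Pd branch = 1.77·Pd^0.52·e^(0.02·RH+f) = 2.917 μm/a
  Sd branch = 0.102·Sd^0.62·e^(0.033·RH+0.04·T) = 27.19 μm/a
  sum: 2.917 + 27.19 → r_corr = 30.11 μm/a

r_corr = 30.1 μm/a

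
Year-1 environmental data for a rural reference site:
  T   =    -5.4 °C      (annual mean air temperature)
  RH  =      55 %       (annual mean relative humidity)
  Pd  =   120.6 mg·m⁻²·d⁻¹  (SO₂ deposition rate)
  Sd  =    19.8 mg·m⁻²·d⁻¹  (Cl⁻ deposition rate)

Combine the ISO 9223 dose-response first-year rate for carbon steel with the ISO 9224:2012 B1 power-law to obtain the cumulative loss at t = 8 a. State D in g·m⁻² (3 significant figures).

D(8) = 223 g·m⁻²

carbon steel: T≤10 °C ⇒ hinge +0.150·(-5.4−10) = -2.3100
  sulphur-dioxide contribution → 6.379 μm/a
  chloride contribution → 3.213 μm/a
  ⇒ r_corr(carbon steel) = 9.593 μm/a
Power-law: D(8) = r_corr · 8^0.523
  D(8) = 9.593 × 8^0.523 = 9.593 × 2.967 = 28.46 μm
  Mass loss = 28.46 μm × 7.85 g/cm³ = 223.4 g·m⁻²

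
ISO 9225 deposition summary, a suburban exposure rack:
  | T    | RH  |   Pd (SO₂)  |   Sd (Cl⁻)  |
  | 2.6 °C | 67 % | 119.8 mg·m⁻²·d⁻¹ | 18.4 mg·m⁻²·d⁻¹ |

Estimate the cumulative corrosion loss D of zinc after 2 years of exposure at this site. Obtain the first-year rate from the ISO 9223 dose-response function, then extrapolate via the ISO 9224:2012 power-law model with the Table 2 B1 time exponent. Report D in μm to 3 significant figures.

zinc: T≤10 °C ⇒ hinge +0.038·(2.6−10) = -0.2812
  sulphur-dioxide contribution → 1.744 μm/a
  chloride contribution → 0.1962 μm/a
  ⇒ r_corr(zinc) = 1.94 μm/a
Power-law: D(2) = r_corr · 2^0.813
  D(2) = 1.94 × 2^0.813 = 1.94 × 1.757 = 3.408 μm

D(2) = 3.41 μm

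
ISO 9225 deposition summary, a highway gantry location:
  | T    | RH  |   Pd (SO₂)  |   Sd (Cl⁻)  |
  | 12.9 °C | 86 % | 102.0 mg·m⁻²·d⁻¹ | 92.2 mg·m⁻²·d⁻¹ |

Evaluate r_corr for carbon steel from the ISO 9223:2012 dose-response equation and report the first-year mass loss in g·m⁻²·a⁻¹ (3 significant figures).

r_corr = 1.11e+03 g·m⁻²·a⁻¹

carbon steel: f(T) = -0.054·(T−10) [T>10 °C] = -0.1566
  SO₂ term: 1.77·102.0^0.52·exp(0.02·86-0.1566) = 93.63
  Cl⁻ term: 0.102·92.2^0.62·exp(0.033·86+0.04·12.9) = 48.23
  r_corr = 93.63 + 48.23 = 141.9 μm/a
Convert to mass loss: 141.9 μm/a × 7.85 g/cm³ = 1114 g·m⁻²·a⁻¹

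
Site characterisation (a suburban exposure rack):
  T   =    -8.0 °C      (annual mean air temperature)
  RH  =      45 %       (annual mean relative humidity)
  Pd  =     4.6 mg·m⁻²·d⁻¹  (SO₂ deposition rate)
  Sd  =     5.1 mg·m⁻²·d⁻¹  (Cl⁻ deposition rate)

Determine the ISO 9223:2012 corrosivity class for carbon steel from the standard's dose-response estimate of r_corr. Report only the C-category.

C2

carbon steel: temperature factor f = +0.150·(-18.0) = -2.7000
  Pd branch = 1.77·Pd^0.52·e^(0.02·RH+f) = 0.647 μm/a
  Sd branch = 0.102·Sd^0.62·e^(0.033·RH+0.04·T) = 0.8979 μm/a
  sum: 0.647 + 0.8979 → r_corr = 1.545 μm/a
1.54 μm/a falls in (1.3, 25] for carbon steel → category C2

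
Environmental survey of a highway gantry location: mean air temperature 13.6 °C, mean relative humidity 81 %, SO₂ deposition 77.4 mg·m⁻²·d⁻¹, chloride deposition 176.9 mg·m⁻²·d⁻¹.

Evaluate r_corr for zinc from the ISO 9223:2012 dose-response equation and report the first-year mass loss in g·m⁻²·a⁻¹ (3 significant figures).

r_corr = 34.6 g·m⁻²·a⁻¹

zinc: f(T) = -0.071·(T−10) [T>10 °C] = -0.2556
  Pd branch = 0.0129·Pd^0.44·e^(0.046·RH+f) = 2.811 μm/a
  Cl⁻ term: 0.0175·176.9^0.57·exp(0.008·81+0.085·13.6) = 2.031
  r_corr = 2.811 + 2.031 = 4.842 μm/a
Convert to mass loss: 4.842 μm/a × 7.14 g/cm³ = 34.57 g·m⁻²·a⁻¹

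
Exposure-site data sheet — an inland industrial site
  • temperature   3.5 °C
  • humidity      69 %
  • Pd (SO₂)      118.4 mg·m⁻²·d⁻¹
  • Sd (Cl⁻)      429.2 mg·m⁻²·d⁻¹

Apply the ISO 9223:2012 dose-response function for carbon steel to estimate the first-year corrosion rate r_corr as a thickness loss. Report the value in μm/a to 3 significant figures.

carbon steel: T≤10 °C ⇒ hinge +0.150·(3.5−10) = -0.9750
  sulphur-dioxide contribution → 31.77 μm/a
  chloride contribution → 49.04 μm/a
  ⇒ r_corr(carbon steel) = 80.81 μm/a

r_corr = 80.8 μm/a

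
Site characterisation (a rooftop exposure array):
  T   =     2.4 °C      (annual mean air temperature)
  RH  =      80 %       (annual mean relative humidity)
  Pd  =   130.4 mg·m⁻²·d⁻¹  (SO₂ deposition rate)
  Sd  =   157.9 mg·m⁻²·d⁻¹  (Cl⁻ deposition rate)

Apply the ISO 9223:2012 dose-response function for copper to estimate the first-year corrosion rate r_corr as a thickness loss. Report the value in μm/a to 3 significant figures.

copper: temperature factor f = +0.126·(-7.6) = -0.9576
  SO₂ term: 0.0053·130.4^0.26·exp(0.059·80-0.9576) = 0.8095
  Cl⁻ term: 0.01025·157.9^0.27·exp(0.036·80+0.049·2.4) = 0.8056
  r_corr = 0.8095 + 0.8056 = 1.615 μm/a

r_corr = 1.62 μm/a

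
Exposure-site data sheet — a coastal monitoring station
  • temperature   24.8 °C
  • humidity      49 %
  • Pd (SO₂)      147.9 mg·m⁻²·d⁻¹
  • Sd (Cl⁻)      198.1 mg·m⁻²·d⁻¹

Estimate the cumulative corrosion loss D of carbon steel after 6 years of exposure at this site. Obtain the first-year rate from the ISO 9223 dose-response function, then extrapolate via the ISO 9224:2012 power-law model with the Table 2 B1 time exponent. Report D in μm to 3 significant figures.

carbon steel: f(T) = -0.054·(T−10) [T>10 °C] = -0.7992
  Pd branch = 1.77·Pd^0.52·e^(0.02·RH+f) = 28.5 μm/a
  Cl⁻ term: 0.102·198.1^0.62·exp(0.033·49+0.04·24.8) = 36.79
  sum: 28.5 + 36.79 → r_corr = 65.29 μm/a
ISO 9224: D(t) = r_corr · t^b with b = 0.523 (carbon steel, B1)
  D(6) = 65.29 × 6^0.523 = 65.29 × 2.553 = 166.7 μm

D(6) = 167 μm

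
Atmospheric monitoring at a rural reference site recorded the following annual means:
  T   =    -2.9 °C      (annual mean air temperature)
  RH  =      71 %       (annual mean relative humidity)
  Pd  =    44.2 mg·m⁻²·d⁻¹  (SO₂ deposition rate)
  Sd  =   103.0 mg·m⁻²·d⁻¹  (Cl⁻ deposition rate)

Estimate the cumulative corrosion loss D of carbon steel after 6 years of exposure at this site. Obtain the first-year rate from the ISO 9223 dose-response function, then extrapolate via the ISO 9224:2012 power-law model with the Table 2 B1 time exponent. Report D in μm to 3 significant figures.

carbon steel: f(T) = +0.150·(T−10) [T≤10 °C] = -1.9350
  Pd branch = 1.77·Pd^0.52·e^(0.02·RH+f) = 7.585 μm/a
  Sd branch = 0.102·Sd^0.62·e^(0.033·RH+0.04·T) = 16.74 μm/a
  r_corr = 7.585 + 16.74 = 24.32 μm/a
Long-term exponent b (ISO 9224 Table 2, B1) = 0.523
  D(6) = 24.32 × 6^0.523 = 24.32 × 2.553 = 62.09 μm

D(6) = 62.1 μm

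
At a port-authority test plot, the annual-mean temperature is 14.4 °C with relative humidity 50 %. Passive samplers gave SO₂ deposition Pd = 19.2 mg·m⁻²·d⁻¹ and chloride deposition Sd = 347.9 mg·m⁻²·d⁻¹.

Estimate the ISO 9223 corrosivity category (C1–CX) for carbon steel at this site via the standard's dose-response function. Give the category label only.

carbon steel: temperature factor f = -0.054·(4.4) = -0.2376
  Pd branch = 1.77·Pd^0.52·e^(0.02·RH+f) = 17.64 μm/a
  Cl⁻ term: 0.102·347.9^0.62·exp(0.033·50+0.04·14.4) = 35.57
  r_corr = 17.64 + 35.57 = 53.2 μm/a
53.2 μm/a falls in (50, 80] for carbon steel → category C4

C4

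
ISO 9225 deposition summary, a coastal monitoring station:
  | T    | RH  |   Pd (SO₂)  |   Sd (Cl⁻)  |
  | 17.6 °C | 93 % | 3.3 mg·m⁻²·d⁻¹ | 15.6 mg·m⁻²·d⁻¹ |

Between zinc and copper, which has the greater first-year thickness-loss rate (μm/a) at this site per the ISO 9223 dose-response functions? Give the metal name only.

zinc: temperature factor f = -0.071·(7.6) = -0.5396
  sulphur-dioxide contribution → 0.9169 μm/a
  chloride contribution → 0.7869 μm/a
  total first-year rate 1.704 μm/a
copper: f(T) = -0.080·(T−10) [T>10 °C] = -0.6080
  sulphur-dioxide contribution → 0.9506 μm/a
  chloride contribution → 1.45 μm/a
  total first-year rate 2.401 μm/a
Ordering by μm/a: copper (2.4) > zinc (1.7)

copper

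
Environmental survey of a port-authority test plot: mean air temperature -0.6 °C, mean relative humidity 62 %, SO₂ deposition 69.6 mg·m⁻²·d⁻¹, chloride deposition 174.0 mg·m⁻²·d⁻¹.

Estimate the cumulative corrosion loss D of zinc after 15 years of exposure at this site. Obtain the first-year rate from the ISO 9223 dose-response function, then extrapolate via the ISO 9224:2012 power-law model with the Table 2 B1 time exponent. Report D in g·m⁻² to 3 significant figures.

zinc: temperature factor f = +0.038·(-10.6) = -0.4028
  sulphur-dioxide contribution → 0.9661 μm/a
  chloride contribution → 0.5169 μm/a
  ⇒ r_corr(zinc) = 1.483 μm/a
ISO 9224: D(t) = r_corr · t^b with b = 0.813 (zinc, B1)
  D(15) = 1.483 × 15^0.813 = 1.483 × 9.04 = 13.41 μm
  Mass loss = 13.41 μm × 7.14 g/cm³ = 95.72 g·m⁻²

D(15) = 95.7 g·m⁻²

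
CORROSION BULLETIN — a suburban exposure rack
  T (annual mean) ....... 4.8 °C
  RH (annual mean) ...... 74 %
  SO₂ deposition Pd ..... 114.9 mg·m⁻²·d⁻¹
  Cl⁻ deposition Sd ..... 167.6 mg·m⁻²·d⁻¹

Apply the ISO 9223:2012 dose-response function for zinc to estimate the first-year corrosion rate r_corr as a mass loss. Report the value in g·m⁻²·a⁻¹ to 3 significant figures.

zinc: T≤10 °C ⇒ hinge +0.038·(4.8−10) = -0.1976
  Pd branch = 0.0129·Pd^0.44·e^(0.046·RH+f) = 2.568 μm/a
  Cl⁻ term: 0.0175·167.6^0.57·exp(0.008·74+0.085·4.8) = 0.8814
  r_corr = 2.568 + 0.8814 = 3.45 μm/a
Convert to mass loss: 3.45 μm/a × 7.14 g/cm³ = 24.63 g·m⁻²·a⁻¹

r_corr = 24.6 g·m⁻²·a⁻¹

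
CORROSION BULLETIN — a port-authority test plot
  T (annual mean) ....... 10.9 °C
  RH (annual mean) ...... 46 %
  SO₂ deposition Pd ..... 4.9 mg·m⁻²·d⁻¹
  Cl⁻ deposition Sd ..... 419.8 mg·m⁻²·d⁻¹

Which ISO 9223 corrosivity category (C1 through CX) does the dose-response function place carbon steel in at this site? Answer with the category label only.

carbon steel: T>10 °C ⇒ hinge -0.054·(10.9−10) = -0.0486
  Pd branch = 1.77·Pd^0.52·e^(0.02·RH+f) = 9.668 μm/a
  Cl⁻ term: 0.102·419.8^0.62·exp(0.033·46+0.04·10.9) = 30.44
  sum: 9.668 + 30.44 → r_corr = 40.11 μm/a
Category bounds: 25…50 μm/a bracket r_corr ⇒ C3

C3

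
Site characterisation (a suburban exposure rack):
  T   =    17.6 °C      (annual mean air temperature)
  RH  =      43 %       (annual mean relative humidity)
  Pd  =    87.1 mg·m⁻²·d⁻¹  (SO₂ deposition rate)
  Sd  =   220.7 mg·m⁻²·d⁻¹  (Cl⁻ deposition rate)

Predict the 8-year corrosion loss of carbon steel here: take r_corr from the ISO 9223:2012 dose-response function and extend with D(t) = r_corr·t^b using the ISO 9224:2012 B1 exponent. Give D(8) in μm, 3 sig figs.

D(8) = 156 μm

carbon steel: T>10 °C ⇒ hinge -0.054·(17.6−10) = -0.4104
  Pd branch = 1.77·Pd^0.52·e^(0.02·RH+f) = 28.32 μm/a
  Cl⁻ term: 0.102·220.7^0.62·exp(0.033·43+0.04·17.6) = 24.2
  sum: 28.32 + 24.2 → r_corr = 52.51 μm/a
Power-law: D(8) = r_corr · 8^0.523
  D(8) = 52.51 × 8^0.523 = 52.51 × 2.967 = 155.8 μm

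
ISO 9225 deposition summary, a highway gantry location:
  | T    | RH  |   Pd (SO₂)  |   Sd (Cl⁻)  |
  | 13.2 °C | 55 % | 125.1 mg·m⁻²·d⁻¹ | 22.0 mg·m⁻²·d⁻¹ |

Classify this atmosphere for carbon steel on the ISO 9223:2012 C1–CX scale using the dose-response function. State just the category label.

C4

carbon steel: T>10 °C ⇒ hinge -0.054·(13.2−10) = -0.1728
  sulphur-dioxide contribution → 55.11 μm/a
  chloride contribution → 7.219 μm/a
  ⇒ r_corr(carbon steel) = 62.33 μm/a
ISO 9223 Table 2 (carbon steel): 50 < 62.3 ≤ 80 μm/a ⇒ C4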